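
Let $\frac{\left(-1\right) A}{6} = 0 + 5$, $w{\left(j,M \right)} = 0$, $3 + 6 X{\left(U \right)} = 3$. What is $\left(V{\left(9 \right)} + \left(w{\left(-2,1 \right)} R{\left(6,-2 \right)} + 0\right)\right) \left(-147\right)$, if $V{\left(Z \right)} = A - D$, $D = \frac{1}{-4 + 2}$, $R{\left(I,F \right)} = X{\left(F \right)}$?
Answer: $\frac{8673}{2} \approx 4336.5$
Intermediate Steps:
$X{\left(U \right)} = 0$ ($X{\left(U \right)} = - \frac{1}{2} + \frac{1}{6} \cdot 3 = - \frac{1}{2} + \frac{1}{2} = 0$)
$R{\left(I,F \right)} = 0$
$D = - \frac{1}{2}$ ($D = \frac{1}{-2} = - \frac{1}{2} \approx -0.5$)
$A = -30$ ($A = - 6 \left(0 + 5\right) = \left(-6\right) 5 = -30$)
$V{\left(Z \right)} = - \frac{59}{2}$ ($V{\left(Z \right)} = -30 - - \frac{1}{2} = -30 + \frac{1}{2} = - \frac{59}{2}$)
$\left(V{\left(9 \right)} + \left(w{\left(-2,1 \right)} R{\left(6,-2 \right)} + 0\right)\right) \left(-147\right) = \left(- \frac{59}{2} + \left(0 \cdot 0 + 0\right)\right) \left(-147\right) = \left(- \frac{59}{2} + \left(0 + 0\right)\right) \left(-147\right) = \left(- \frac{59}{2} + 0\right) \left(-147\right) = \left(- \frac{59}{2}\right) \left(-147\right) = \frac{8673}{2}$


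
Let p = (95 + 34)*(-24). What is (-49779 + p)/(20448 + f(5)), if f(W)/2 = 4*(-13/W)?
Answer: -264375/102136 ≈ -2.5885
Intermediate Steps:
p = -3096 (p = 129*(-24) = -3096)
f(W) = -104/W (f(W) = 2*(4*(-13/W)) = 2*(-52/W) = -104/W)
(-49779 + p)/(20448 + f(5)) = (-49779 - 3096)/(20448 - 104/5) = -52875/(20448 - 104*⅕) = -52875/(20448 - 104/5) = -52875/102136/5 = -52875*5/102136 = -264375/102136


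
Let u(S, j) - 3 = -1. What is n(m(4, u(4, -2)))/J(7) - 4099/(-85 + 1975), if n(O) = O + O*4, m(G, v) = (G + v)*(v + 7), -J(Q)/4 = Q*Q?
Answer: -23459/6615 ≈ -3.5463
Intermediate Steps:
J(Q) = -4*Q² (J(Q) = -4*Q*Q = -4*Q²)
u(S, j) = 2 (u(S, j) = 3 - 1 = 2)
m(G, v) = (7 + v)*(G + v) (m(G, v) = (G + v)*(7 + v) = (7 + v)*(G + v))
n(O) = 5*O (n(O) = O + 4*O = 5*O)
n(m(4, u(4, -2)))/J(7) - 4099/(-85 + 1975) = (5*(2² + 7*4 + 7*2 + 4*2))/((-4*7²)) - 4099/(-85 + 1975) = (5*(4 + 28 + 14 + 8))/((-4*49)) - 4099/1890 = (5*54)/(-196) - 4099*1/1890 = 270*(-1/196) - 4099/1890 = -135/98 - 4099/1890 = -23459/6615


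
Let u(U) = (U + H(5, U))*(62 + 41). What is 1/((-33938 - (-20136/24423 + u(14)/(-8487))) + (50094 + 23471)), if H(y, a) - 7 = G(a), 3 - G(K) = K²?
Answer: 69092667/2737847853997 ≈ 2.5236e-5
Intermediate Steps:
G(K) = 3 - K²
H(y, a) = 10 - a² (H(y, a) = 7 + (3 - a²) = 10 - a²)
u(U) = 1030 - 103*U² + 103*U (u(U) = (U + (10 - U²))*(62 + 41) = (10 + U - U²)*103 = 1030 - 103*U² + 103*U)
1/((-33938 - (-20136/24423 + u(14)/(-8487))) + (50094 + 23471)) = 1/((-33938 - (-20136/24423 + (1030 - 103*14² + 103*14)/(-8487))) + (50094 + 23471)) = 1/((-33938 - (-20136*1/24423 + (1030 - 103*196 + 1442)*(-1/8487))) + 73565) = 1/((-33938 - (-6712/8141 + (1030 - 20188 + 1442)*(-1/8487))) + 73565) = 1/((-33938 - (-6712/8141 - 17716*(-1/8487))) + 73565) = 1/((-33938 - (-6712/8141 + 17716/8487)) + 73565) = 1/((-33938 - 1*87261212/69092667) + 73565) = 1/((-33938 - 87261212/69092667) + 73565) = 1/(-2344954193858/69092667 + 73565) = 1/(2737847853997/69092667) = 69092667/2737847853997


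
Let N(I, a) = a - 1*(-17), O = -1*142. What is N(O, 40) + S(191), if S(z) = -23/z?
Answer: 10864/191 ≈ 56.880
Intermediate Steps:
O = -142
N(I, a) = 17 + a (N(I, a) = a + 17 = 17 + a)
N(O, 40) + S(191) = (17 + 40) - 23/191 = 57 - 23*1/191 = 57 - 23/191 = 10864/191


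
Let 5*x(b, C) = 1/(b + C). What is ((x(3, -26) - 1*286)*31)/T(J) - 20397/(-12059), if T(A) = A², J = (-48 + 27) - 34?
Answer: -5200003264/4195024625 ≈ -1.2396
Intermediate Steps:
J = -55 (J = -21 - 34 = -55)
x(b, C) = 1/(5*(C + b)) (x(b, C) = 1/(5*(b + C)) = 1/(5*(C + b)))
((x(3, -26) - 1*286)*31)/T(J) - 20397/(-12059) = ((1/(5*(-26 + 3)) - 1*286)*31)/((-55)²) - 20397/(-12059) = (((⅕)/(-23) - 286)*31)/3025 - 20397*(-1/12059) = (((⅕)*(-1/23) - 286)*31)*(1/3025) + 20397/12059 = ((-1/115 - 286)*31)*(1/3025) + 20397/12059 = -32891/115*31*(1/3025) + 20397/12059 = -1019621/115*1/3025 + 20397/12059 = -1019621/347875 + 20397/12059 = -5200003264/4195024625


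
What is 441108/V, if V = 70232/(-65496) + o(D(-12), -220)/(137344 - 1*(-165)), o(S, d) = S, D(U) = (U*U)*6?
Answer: -496593291610764/1200117943 ≈ -4.1379e+5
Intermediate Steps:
D(U) = 6*U² (D(U) = U²*6 = 6*U²)
V = -1200117943/1125786183 (V = 70232/(-65496) + (6*(-12)²)/(137344 - 1*(-165)) = 70232*(-1/65496) + (6*144)/(137344 + 165) = -8779/8187 + 864/137509 = -1200117943/1125786183 ≈ -1.0660)
441108/V = 441108/(-1200117943/1125786183) = 441108*(-1125786183/1200117943) = -496593291610764/1200117943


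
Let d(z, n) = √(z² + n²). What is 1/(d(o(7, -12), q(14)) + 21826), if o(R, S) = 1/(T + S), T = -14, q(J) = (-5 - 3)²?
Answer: 14754376/322026241679 - 26*√2768897/322026241679 ≈ 4.5683e-5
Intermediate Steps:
q(J) = 64 (q(J) = (-8)² = 64)
o(R, S) = 1/(-14 + S)
d(z, n) = √(n² + z²)
1/(d(o(7, -12), q(14)) + 21826) = 1/(√(64² + (1/(-14 - 12))²) + 21826) = 1/(√(4096 + (1/(-26))²) + 21826) = 1/(√(4096 + (-1/26)²) + 21826) = 1/(√(4096 + 1/676) + 21826) = 1/(√(2768897/676) + 21826) = 1/(√2768897/26 + 21826) = 1/(21826 + √2768897/26)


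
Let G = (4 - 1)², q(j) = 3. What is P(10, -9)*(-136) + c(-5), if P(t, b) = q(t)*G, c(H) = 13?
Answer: -3659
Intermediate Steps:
G = 9 (G = 3² = 9)
P(t, b) = 27 (P(t, b) = 3*9 = 27)
P(10, -9)*(-136) + c(-5) = 27*(-136) + 13 = -3672 + 13 = -3659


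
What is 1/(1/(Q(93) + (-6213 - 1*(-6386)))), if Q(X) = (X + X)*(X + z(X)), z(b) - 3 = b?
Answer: 35327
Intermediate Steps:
z(b) = 3 + b
Q(X) = 2*X*(3 + 2*X) (Q(X) = (X + X)*(X + (3 + X)) = (2*X)*(3 + 2*X) = 2*X*(3 + 2*X))
1/(1/(Q(93) + (-6213 - 1*(-6386)))) = 1/(1/(2*93*(3 + 2*93) + (-6213 - 1*(-6386)))) = 1/(1/(2*93*(3 + 186) + (-6213 + 6386))) = 1/(1/(2*93*189 + 173)) = 1/(1/(35154 + 173)) = 1/(1/35327) = 35327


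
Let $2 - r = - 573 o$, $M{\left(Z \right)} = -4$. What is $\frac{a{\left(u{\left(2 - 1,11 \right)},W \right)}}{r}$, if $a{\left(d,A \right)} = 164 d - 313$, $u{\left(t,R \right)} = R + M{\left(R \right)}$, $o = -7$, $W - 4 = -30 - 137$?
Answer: $- \frac{835}{4009} \approx -0.20828$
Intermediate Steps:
$W = -163$ ($W = 4 - 167 = -163$)
$u{\left(t,R \right)} = -4 + R$ ($u{\left(t,R \right)} = R - 4 = -4 + R$)
$a{\left(d,A \right)} = -313 + 164 d$
$r = -4009$ ($r = 2 - \left(-573\right) \left(-7\right) = 2 - 4011 = -4009$)
$\frac{a{\left(u{\left(2 - 1,11 \right)},W \right)}}{r} = \frac{-313 + 164 \left(-4 + 11\right)}{-4009} = \left(-313 + 164 \cdot 7\right) \left(- \frac{1}{4009}\right) = \left(-313 + 1148\right) \left(- \frac{1}{4009}\right) = 835 \left(- \frac{1}{4009}\right) = - \frac{835}{4009}$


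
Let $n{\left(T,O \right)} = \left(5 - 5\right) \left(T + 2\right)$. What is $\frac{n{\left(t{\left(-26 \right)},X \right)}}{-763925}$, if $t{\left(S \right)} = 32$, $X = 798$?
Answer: $0$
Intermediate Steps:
$n{\left(T,O \right)} = 0$ ($n{\left(T,O \right)} = \left(5 - 5\right) \left(2 + T\right) = 0 \left(2 + T\right) = 0$)
$\frac{n{\left(t{\left(-26 \right)},X \right)}}{-763925} = \frac{0}{-763925} = 0 \left(- \frac{1}{763925}\right) = 0$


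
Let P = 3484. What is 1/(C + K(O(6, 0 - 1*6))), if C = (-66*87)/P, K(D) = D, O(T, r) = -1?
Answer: -1742/4613 ≈ -0.37763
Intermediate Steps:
C = -2871/1742 (C = -66*87/3484 = -5742*1/3484 = -2871/1742 ≈ -1.6481)
1/(C + K(O(6, 0 - 1*6))) = 1/(-2871/1742 - 1) = 1/(-4613/1742) = -1742/4613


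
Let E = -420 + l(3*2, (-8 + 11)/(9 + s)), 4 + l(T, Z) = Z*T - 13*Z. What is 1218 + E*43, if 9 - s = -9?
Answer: -153427/9 ≈ -17047.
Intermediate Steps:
s = 18 (s = 9 - 1*(-9) = 9 + 9 = 18)
l(T, Z) = -4 - 13*Z + T*Z (l(T, Z) = -4 + (Z*T - 13*Z) = -4 + (T*Z - 13*Z) = -4 + (-13*Z + T*Z) = -4 - 13*Z + T*Z)
E = -3823/9 (E = -420 + (-4 - 13*(-8 + 11)/(9 + 18) + (3*2)*((-8 + 11)/(9 + 18))) = -420 + (-4 - 39/27 + 6*(3/27)) = -420 + (-4 - 39/27 + 6*(3*(1/27))) = -420 + (-4 - 13*⅑ + 6*(⅑)) = -420 + (-4 - 13/9 + ⅔) = -420 - 43/9 = -3823/9 ≈ -424.78)
1218 + E*43 = 1218 - 3823/9*43 = 1218 - 164389/9 = -153427/9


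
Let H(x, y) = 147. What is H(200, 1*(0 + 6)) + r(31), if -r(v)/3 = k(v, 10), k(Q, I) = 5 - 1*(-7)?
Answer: 111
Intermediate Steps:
k(Q, I) = 12 (k(Q, I) = 5 + 7 = 12)
r(v) = -36 (r(v) = -3*12 = -36)
H(200, 1*(0 + 6)) + r(31) = 147 - 36 = 111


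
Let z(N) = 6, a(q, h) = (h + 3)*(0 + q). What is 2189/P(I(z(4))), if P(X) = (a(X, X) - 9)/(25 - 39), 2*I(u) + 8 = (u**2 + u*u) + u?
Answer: -30646/1321 ≈ -23.199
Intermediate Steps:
a(q, h) = q*(3 + h) (a(q, h) = (3 + h)*q = q*(3 + h))
I(u) = -4 + u**2 + u/2 (I(u) = -4 + ((u**2 + u*u) + u)/2 = -4 + ((u**2 + u**2) + u)/2 = -4 + (2*u**2 + u)/2 = -4 + (u + 2*u**2)/2 = -4 + (u**2 + u/2) = -4 + u**2 + u/2)
P(X) = 9/14 - X*(3 + X)/14 (P(X) = (X*(3 + X) - 9)/(25 - 39) = (-9 + X*(3 + X))/(-14) = (-9 + X*(3 + X))*(-1/14) = 9/14 - X*(3 + X)/14)
2189/P(I(z(4))) = 2189/(9/14 - (-4 + 6**2 + (1/2)*6)*(3 + (-4 + 6**2 + (1/2)*6))/14) = 2189/(9/14 - (-4 + 36 + 3)*(3 + (-4 + 36 + 3))/14) = 2189/(9/14 - 1/14*35*(3 + 35)) = 2189/(9/14 - 1/14*35*38) = 2189/(9/14 - 95) = 2189/(-1321/14) = 2189*(-14/1321) = -30646/1321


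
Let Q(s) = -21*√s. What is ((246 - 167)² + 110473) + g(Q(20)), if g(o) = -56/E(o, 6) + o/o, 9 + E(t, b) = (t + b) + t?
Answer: 1372218199/11757 + 1568*√5/11757 ≈ 1.1672e+5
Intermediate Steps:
E(t, b) = -9 + b + 2*t (E(t, b) = -9 + ((t + b) + t) = -9 + ((b + t) + t) = -9 + (b + 2*t) = -9 + b + 2*t)
g(o) = 1 - 56/(-3 + 2*o) (g(o) = -56/(-9 + 6 + 2*o) + o/o = -56/(-3 + 2*o) + 1 = 1 - 56/(-3 + 2*o))
((246 - 167)² + 110473) + g(Q(20)) = ((246 - 167)² + 110473) + (-59 + 2*(-42*√5))/(-3 + 2*(-42*√5)) = (79² + 110473) + (-59 + 2*(-42*√5))/(-3 + 2*(-42*√5)) = (6241 + 110473) + (-59 + 2*(-42*√5))/(-3 + 2*(-42*√5)) = 116714 + (-59 - 84*√5)/(-3 - 84*√5)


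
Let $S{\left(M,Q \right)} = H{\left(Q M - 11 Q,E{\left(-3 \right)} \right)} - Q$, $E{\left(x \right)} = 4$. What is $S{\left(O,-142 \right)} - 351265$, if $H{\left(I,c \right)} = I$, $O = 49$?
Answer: $-356519$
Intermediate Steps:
$S{\left(M,Q \right)} = - 12 Q + M Q$ ($S{\left(M,Q \right)} = \left(Q M - 11 Q\right) - Q = \left(M Q - 11 Q\right) - Q = \left(- 11 Q + M Q\right) - Q = - 12 Q + M Q$)
$S{\left(O,-142 \right)} - 351265 = - 142 \left(-12 + 49\right) - 351265 = \left(-142\right) 37 - 351265 = -5254 - 351265 = -356519$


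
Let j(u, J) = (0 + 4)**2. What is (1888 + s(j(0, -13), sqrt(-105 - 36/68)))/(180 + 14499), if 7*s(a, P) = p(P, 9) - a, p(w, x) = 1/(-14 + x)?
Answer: 65999/513765 ≈ 0.12846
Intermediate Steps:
j(u, J) = 16 (j(u, J) = 4**2 = 16)
s(a, P) = -1/35 - a/7 (s(a, P) = (1/(-14 + 9) - a)/7 = (1/(-5) - a)/7 = (-1/5 - a)/7 = -1/35 - a/7)
(1888 + s(j(0, -13), sqrt(-105 - 36/68)))/(180 + 14499) = (1888 + (-1/35 - 1/7*16))/(180 + 14499) = (1888 + (-1/35 - 16/7))/14679 = (1888 - 81/35)*(1/14679) = (65999/35)*(1/14679) = 65999/513765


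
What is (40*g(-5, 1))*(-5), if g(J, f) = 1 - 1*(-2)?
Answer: -600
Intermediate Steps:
g(J, f) = 3 (g(J, f) = 1 + 2 = 3)
(40*g(-5, 1))*(-5) = (40*3)*(-5) = 120*(-5) = -600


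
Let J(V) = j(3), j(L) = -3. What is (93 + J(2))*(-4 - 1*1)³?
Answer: -11250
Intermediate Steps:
J(V) = -3
(93 + J(2))*(-4 - 1*1)³ = (93 - 3)*(-4 - 1*1)³ = 90*(-4 - 1)³ = 90*(-5)³ = 90*(-125) = -11250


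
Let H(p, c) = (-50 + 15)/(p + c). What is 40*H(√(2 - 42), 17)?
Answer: -3400/47 + 400*I*√10/47 ≈ -72.34 + 26.913*I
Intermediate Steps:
H(p, c) = -35/(c + p)
40*H(√(2 - 42), 17) = 40*(-35/(17 + √(2 - 42))) = 40*(-35/(17 + √(-40))) = 40*(-35/(17 + 2*I*√10)) = -1400/(17 + 2*I*√10)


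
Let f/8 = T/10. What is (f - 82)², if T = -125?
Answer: 33124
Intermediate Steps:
f = -100 (f = 8*(-125/10) = 8*(-125*⅒) = 8*(-25/2) = -100)
(f - 82)² = (-100 - 82)² = (-182)² = 33124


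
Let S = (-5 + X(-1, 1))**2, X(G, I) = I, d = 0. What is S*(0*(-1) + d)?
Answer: 0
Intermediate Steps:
S = 16 (S = (-5 + 1)**2 = (-4)**2 = 16)
S*(0*(-1) + d) = 16*(0*(-1) + 0) = 16*(0 + 0) = 16*0 = 0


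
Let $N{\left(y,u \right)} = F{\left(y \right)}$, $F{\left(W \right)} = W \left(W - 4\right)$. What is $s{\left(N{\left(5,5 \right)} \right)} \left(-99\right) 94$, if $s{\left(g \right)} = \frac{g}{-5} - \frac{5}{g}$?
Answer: $18612$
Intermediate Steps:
$F{\left(W \right)} = W \left(-4 + W\right)$
$N{\left(y,u \right)} = y \left(-4 + y\right)$
$s{\left(g \right)} = - \frac{5}{g} - \frac{g}{5}$ ($s{\left(g \right)} = g \left(- \frac{1}{5}\right) - \frac{5}{g} = - \frac{g}{5} - \frac{5}{g} = - \frac{5}{g} - \frac{g}{5}$)
$s{\left(N{\left(5,5 \right)} \right)} \left(-99\right) 94 = \left(- \frac{5}{5 \left(-4 + 5\right)} - \frac{5 \left(-4 + 5\right)}{5}\right) \left(-99\right) 94 = \left(- \frac{5}{5 \cdot 1} - \frac{5 \cdot 1}{5}\right) \left(-99\right) 94 = \left(- \frac{5}{5} - 1\right) \left(-99\right) 94 = \left(\left(-5\right) \frac{1}{5} - 1\right) \left(-99\right) 94 = \left(-1 - 1\right) \left(-99\right) 94 = \left(-2\right) \left(-99\right) 94 = 198 \cdot 94 = 18612$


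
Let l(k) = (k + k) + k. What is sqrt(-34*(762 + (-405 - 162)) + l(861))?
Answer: I*sqrt(4047) ≈ 63.616*I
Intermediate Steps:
l(k) = 3*k (l(k) = 2*k + k = 3*k)
sqrt(-34*(762 + (-405 - 162)) + l(861)) = sqrt(-34*(762 + (-405 - 162)) + 3*861) = sqrt(-34*(762 - 567) + 2583) = sqrt(-34*195 + 2583) = sqrt(-6630 + 2583) = sqrt(-4047) = I*sqrt(4047)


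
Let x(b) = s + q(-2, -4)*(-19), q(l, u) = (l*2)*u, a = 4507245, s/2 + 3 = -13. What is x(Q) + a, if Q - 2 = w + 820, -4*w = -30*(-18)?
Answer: 4506909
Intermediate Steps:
w = -135 (w = -(-15)*(-18)/2 = -1/4*540 = -135)
s = -32 (s = -6 + 2*(-13) = -6 - 26 = -32)
q(l, u) = 2*l*u (q(l, u) = (2*l)*u = 2*l*u)
Q = 687 (Q = 2 + (-135 + 820) = 2 + 685 = 687)
x(b) = -336 (x(b) = -32 + (2*(-2)*(-4))*(-19) = -32 + 16*(-19) = -32 - 304 = -336)
x(Q) + a = -336 + 4507245 = 4506909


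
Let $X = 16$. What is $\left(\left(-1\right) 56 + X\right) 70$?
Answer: $-2800$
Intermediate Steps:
$\left(\left(-1\right) 56 + X\right) 70 = \left(\left(-1\right) 56 + 16\right) 70 = \left(-56 + 16\right) 70 = \left(-40\right) 70 = -2800$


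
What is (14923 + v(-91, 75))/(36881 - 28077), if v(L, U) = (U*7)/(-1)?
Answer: 7199/4402 ≈ 1.6354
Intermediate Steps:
v(L, U) = -7*U (v(L, U) = (7*U)*(-1) = -7*U)
(14923 + v(-91, 75))/(36881 - 28077) = (14923 - 7*75)/(36881 - 28077) = (14923 - 525)/8804 = 14398*(1/8804) = 7199/4402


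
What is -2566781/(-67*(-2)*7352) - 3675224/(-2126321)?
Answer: -1837087265069/2094783406928 ≈ -0.87698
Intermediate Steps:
-2566781/(-67*(-2)*7352) - 3675224/(-2126321) = -2566781/(134*7352) - 3675224*(-1/2126321) = -2566781/985168 + 3675224/2126321 = -1837087265069/2094783406928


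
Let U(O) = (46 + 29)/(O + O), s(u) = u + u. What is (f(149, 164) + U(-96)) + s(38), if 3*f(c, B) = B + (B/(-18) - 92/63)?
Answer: 56785/448 ≈ 126.75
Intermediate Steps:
s(u) = 2*u
f(c, B) = -92/189 + 17*B/54 (f(c, B) = (B + (B/(-18) - 92/63))/3 = (B + (B*(-1/18) - 92*1/63))/3 = (B + (-B/18 - 92/63))/3 = (B + (-92/63 - B/18))/3 = (-92/63 + 17*B/18)/3 = -92/189 + 17*B/54)
U(O) = 75/(2*O) (U(O) = 75/((2*O)) = 75*(1/(2*O)) = 75/(2*O))
(f(149, 164) + U(-96)) + s(38) = ((-92/189 + (17/54)*164) + (75/2)/(-96)) + 2*38 = ((-92/189 + 1394/27) + (75/2)*(-1/96)) + 76 = (358/7 - 25/64) + 76 = 22737/448 + 76 = 56785/448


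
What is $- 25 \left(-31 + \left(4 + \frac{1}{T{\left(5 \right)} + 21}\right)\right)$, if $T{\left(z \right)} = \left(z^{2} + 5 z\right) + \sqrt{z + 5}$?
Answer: $\frac{3394150}{5031} + \frac{25 \sqrt{10}}{5031} \approx 674.66$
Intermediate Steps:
$T{\left(z \right)} = z^{2} + \sqrt{5 + z} + 5 z$ ($T{\left(z \right)} = \left(z^{2} + 5 z\right) + \sqrt{5 + z} = z^{2} + \sqrt{5 + z} + 5 z$)
$- 25 \left(-31 + \left(4 + \frac{1}{T{\left(5 \right)} + 21}\right)\right) = - 25 \left(-31 + \left(4 + \frac{1}{\left(5^{2} + \sqrt{5 + 5} + 5 \cdot 5\right) + 21}\right)\right) = - 25 \left(-31 + \left(4 + \frac{1}{\left(25 + \sqrt{10} + 25\right) + 21}\right)\right) = - 25 \left(-31 + \left(4 + \frac{1}{\left(50 + \sqrt{10}\right) + 21}\right)\right) = - 25 \left(-31 + \left(4 + \frac{1}{71 + \sqrt{10}}\right)\right) = - 25 \left(-27 + \frac{1}{71 + \sqrt{10}}\right) = 675 - \frac{25}{71 + \sqrt{10}}$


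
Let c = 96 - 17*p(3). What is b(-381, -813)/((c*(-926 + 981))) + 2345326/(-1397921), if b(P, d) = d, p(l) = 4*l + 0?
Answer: -4264908889/2767883580 ≈ -1.5409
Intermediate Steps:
p(l) = 4*l
c = -108 (c = 96 - 17*4*3 = 96 - 17*12 = 96 - 1*204 = 96 - 204 = -108)
b(-381, -813)/((c*(-926 + 981))) + 2345326/(-1397921) = -813*(-1/(108*(-926 + 981))) + 2345326/(-1397921) = -813/((-108*55)) + 2345326*(-1/1397921) = -813/(-5940) - 2345326/1397921 = -813*(-1/5940) - 2345326/1397921 = 271/1980 - 2345326/1397921 = -4264908889/2767883580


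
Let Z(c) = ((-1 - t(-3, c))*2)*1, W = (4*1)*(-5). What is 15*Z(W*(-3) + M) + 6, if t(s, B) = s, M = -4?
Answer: 66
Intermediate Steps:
W = -20 (W = 4*(-5) = -20)
Z(c) = 4 (Z(c) = ((-1 - 1*(-3))*2)*1 = ((-1 + 3)*2)*1 = (2*2)*1 = 4*1 = 4)
15*Z(W*(-3) + M) + 6 = 15*4 + 6 = 60 + 6 = 66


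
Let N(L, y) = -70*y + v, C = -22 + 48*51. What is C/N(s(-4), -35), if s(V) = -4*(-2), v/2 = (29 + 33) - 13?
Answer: 1213/1274 ≈ 0.95212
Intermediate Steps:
v = 98 (v = 2*((29 + 33) - 13) = 2*(62 - 13) = 2*49 = 98)
s(V) = 8
C = 2426 (C = -22 + 2448 = 2426)
N(L, y) = 98 - 70*y (N(L, y) = -70*y + 98 = 98 - 70*y)
C/N(s(-4), -35) = 2426/(98 - 70*(-35)) = 2426/(98 + 2450) = 2426/2548 = 2426*(1/2548) = 1213/1274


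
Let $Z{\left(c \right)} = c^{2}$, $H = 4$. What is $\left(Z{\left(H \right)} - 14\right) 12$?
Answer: $24$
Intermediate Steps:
$\left(Z{\left(H \right)} - 14\right) 12 = \left(4^{2} - 14\right) 12 = \left(16 - 14\right) 12 = 2 \cdot 12 = 24$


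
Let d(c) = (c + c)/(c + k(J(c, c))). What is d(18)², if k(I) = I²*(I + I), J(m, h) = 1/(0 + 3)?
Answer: 59049/14884 ≈ 3.9673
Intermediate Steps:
J(m, h) = ⅓ (J(m, h) = 1/3 = ⅓)
k(I) = 2*I³ (k(I) = I²*(2*I) = 2*I³)
d(c) = 2*c/(2/27 + c) (d(c) = (c + c)/(c + 2*(⅓)³) = (2*c)/(c + 2*(1/27)) = (2*c)/(c + 2/27) = (2*c)/(2/27 + c) = 2*c/(2/27 + c))
d(18)² = (54*18/(2 + 27*18))² = (54*18/(2 + 486))² = (54*18/488)² = (54*18*(1/488))² = (243/122)² = 59049/14884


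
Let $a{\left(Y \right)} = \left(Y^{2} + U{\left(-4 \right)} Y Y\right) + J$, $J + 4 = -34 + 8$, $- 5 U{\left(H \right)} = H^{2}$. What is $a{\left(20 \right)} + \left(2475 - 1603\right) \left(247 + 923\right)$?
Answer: $1019330$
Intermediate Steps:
$U{\left(H \right)} = - \frac{H^{2}}{5}$
$J = -30$ ($J = -4 + \left(-34 + 8\right) = -4 - 26 = -30$)
$a{\left(Y \right)} = -30 - \frac{11 Y^{2}}{5}$ ($a{\left(Y \right)} = \left(Y^{2} + - \frac{\left(-4\right)^{2}}{5} Y Y\right) - 30 = \left(Y^{2} + \left(- \frac{1}{5}\right) 16 Y Y\right) - 30 = \left(Y^{2} + - \frac{16 Y}{5} Y\right) - 30 = \left(Y^{2} - \frac{16 Y^{2}}{5}\right) - 30 = - \frac{11 Y^{2}}{5} - 30 = -30 - \frac{11 Y^{2}}{5}$)
$a{\left(20 \right)} + \left(2475 - 1603\right) \left(247 + 923\right) = \left(-30 - \frac{11 \cdot 20^{2}}{5}\right) + \left(2475 - 1603\right) \left(247 + 923\right) = \left(-30 - 880\right) + 872 \cdot 1170 = \left(-30 - 880\right) + 1020240 = -910 + 1020240 = 1019330$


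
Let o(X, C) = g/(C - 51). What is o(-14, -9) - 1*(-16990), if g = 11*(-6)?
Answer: 169911/10 ≈ 16991.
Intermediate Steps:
g = -66
o(X, C) = -66/(-51 + C) (o(X, C) = -66/(C - 51) = -66/(-51 + C))
o(-14, -9) - 1*(-16990) = -66/(-51 - 9) - 1*(-16990) = -66/(-60) + 16990 = -66*(-1/60) + 16990 = 11/10 + 16990 = 169911/10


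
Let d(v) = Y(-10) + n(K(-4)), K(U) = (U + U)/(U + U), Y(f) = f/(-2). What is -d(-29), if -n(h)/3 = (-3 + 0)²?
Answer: 22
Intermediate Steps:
Y(f) = -f/2 (Y(f) = f*(-½) = -f/2)
K(U) = 1 (K(U) = (2*U)/((2*U)) = (2*U)*(1/(2*U)) = 1)
n(h) = -27 (n(h) = -3*(-3 + 0)² = -3*(-3)² = -3*9 = -27)
d(v) = -22 (d(v) = -½*(-10) - 27 = 5 - 27 = -22)
-d(-29) = -1*(-22) = 22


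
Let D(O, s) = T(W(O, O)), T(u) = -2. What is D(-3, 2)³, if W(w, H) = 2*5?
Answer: -8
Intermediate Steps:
W(w, H) = 10
D(O, s) = -2
D(-3, 2)³ = (-2)³ = -8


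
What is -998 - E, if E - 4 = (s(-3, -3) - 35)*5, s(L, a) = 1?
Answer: -832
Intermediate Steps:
E = -166 (E = 4 + (1 - 35)*5 = 4 - 34*5 = 4 - 170 = -166)
-998 - E = -998 - 1*(-166) = -998 + 166 = -832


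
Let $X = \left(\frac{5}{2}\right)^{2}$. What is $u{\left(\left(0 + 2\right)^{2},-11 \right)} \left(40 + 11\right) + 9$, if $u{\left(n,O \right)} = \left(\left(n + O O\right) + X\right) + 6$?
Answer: $\frac{28035}{4} \approx 7008.8$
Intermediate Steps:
$X = \frac{25}{4}$ ($X = \left(5 \cdot \frac{1}{2}\right)^{2} = \left(\frac{5}{2}\right)^{2} = \frac{25}{4} \approx 6.25$)
$u{\left(n,O \right)} = \frac{49}{4} + n + O^{2}$ ($u{\left(n,O \right)} = \left(\left(n + O O\right) + \frac{25}{4}\right) + 6 = \left(\left(n + O^{2}\right) + \frac{25}{4}\right) + 6 = \left(\frac{25}{4} + n + O^{2}\right) + 6 = \frac{49}{4} + n + O^{2}$)
$u{\left(\left(0 + 2\right)^{2},-11 \right)} \left(40 + 11\right) + 9 = \left(\frac{49}{4} + \left(0 + 2\right)^{2} + \left(-11\right)^{2}\right) \left(40 + 11\right) + 9 = \left(\frac{49}{4} + 2^{2} + 121\right) 51 + 9 = \left(\frac{49}{4} + 4 + 121\right) 51 + 9 = \frac{549}{4} \cdot 51 + 9 = \frac{27999}{4} + 9 = \frac{28035}{4}$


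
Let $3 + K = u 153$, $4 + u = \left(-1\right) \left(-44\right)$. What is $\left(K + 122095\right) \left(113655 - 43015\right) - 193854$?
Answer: $9056701826$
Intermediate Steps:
$u = 40$ ($u = -4 - -44 = -4 + 44 = 40$)
$K = 6117$ ($K = -3 + 40 \cdot 153 = -3 + 6120 = 6117$)
$\left(K + 122095\right) \left(113655 - 43015\right) - 193854 = \left(6117 + 122095\right) \left(113655 - 43015\right) - 193854 = 128212 \cdot 70640 - 193854 = 9056895680 - 193854 = 9056701826$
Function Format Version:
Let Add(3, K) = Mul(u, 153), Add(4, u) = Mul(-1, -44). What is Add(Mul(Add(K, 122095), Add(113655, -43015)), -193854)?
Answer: 9056701826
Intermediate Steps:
u = 40 (u = Add(-4, Mul(-1, -44)) = Add(-4, 44) = 40)
K = 6117 (K = Add(-3, Mul(40, 153)) = Add(-3, 6120) = 6117)
Add(Mul(Add(K, 122095), Add(113655, -43015)), -193854) = Add(Mul(Add(6117, 122095), Add(113655, -43015)), -193854) = Add(Mul(128212, 70640), -193854) = Add(9056895680, -193854) = 9056701826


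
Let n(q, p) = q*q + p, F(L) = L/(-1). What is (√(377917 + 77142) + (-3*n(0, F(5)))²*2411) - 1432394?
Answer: -889919 + √455059 ≈ -8.8924e+5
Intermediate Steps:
F(L) = -L (F(L) = L*(-1) = -L)
n(q, p) = p + q² (n(q, p) = q² + p = p + q²)
(√(377917 + 77142) + (-3*n(0, F(5)))²*2411) - 1432394 = (√(377917 + 77142) + (-3*(-1*5 + 0²))²*2411) - 1432394 = (√455059 + (-3*(-5 + 0))²*2411) - 1432394 = (√455059 + (-3*(-5))²*2411) - 1432394 = (√455059 + 15²*2411) - 1432394 = (√455059 + 225*2411) - 1432394 = (√455059 + 542475) - 1432394 = (542475 + √455059) - 1432394 = -889919 + √455059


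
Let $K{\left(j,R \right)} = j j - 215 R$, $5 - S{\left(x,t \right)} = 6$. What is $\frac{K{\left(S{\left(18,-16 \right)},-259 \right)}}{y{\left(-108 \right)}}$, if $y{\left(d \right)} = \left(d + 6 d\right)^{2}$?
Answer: $\frac{9281}{95256} \approx 0.097432$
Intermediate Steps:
$S{\left(x,t \right)} = -1$ ($S{\left(x,t \right)} = 5 - 6 = -1$)
$K{\left(j,R \right)} = j^{2} - 215 R$
$y{\left(d \right)} = 49 d^{2}$ ($y{\left(d \right)} = \left(7 d\right)^{2} = 49 d^{2}$)
$\frac{K{\left(S{\left(18,-16 \right)},-259 \right)}}{y{\left(-108 \right)}} = \frac{\left(-1\right)^{2} - -55685}{49 \left(-108\right)^{2}} = \frac{1 + 55685}{49 \cdot 11664} = \frac{55686}{571536} = 55686 \cdot \frac{1}{571536} = \frac{9281}{95256}$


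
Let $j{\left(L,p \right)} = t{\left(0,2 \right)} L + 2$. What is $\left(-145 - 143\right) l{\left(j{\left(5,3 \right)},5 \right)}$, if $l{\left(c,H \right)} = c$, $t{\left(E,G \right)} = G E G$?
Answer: $-576$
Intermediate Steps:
$t{\left(E,G \right)} = E G^{2}$ ($t{\left(E,G \right)} = E G G = E G^{2}$)
$j{\left(L,p \right)} = 2$ ($j{\left(L,p \right)} = 0 \cdot 2^{2} L + 2 = 0 \cdot 4 L + 2 = 0 L + 2 = 0 + 2 = 2$)
$\left(-145 - 143\right) l{\left(j{\left(5,3 \right)},5 \right)} = \left(-145 - 143\right) 2 = \left(-288\right) 2 = -576$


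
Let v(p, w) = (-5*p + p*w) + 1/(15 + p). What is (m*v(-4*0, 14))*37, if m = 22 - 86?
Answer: -2368/15 ≈ -157.87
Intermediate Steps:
v(p, w) = 1/(15 + p) - 5*p + p*w
m = -64
(m*v(-4*0, 14))*37 = -64*(1 - (-300)*0 - 5*(-4*0)**2 + 14*(-4*0)**2 + 15*(-4*0)*14)/(15 - 4*0)*37 = -64*(1 - 75*0 - 5*0**2 + 14*0**2 + 15*0*14)/(15 + 0)*37 = -64*(1 + 0 - 5*0 + 14*0 + 0)/15*37 = -64*(1 + 0 + 0 + 0 + 0)/15*37 = -64/15*37 = -2368/15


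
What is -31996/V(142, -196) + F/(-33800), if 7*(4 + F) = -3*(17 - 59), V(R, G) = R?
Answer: -270366697/1199900 ≈ -225.32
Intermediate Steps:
F = 14 (F = -4 + (-3*(17 - 59))/7 = -4 + (-3*(-42))/7 = -4 + (⅐)*126 = -4 + 18 = 14)
-31996/V(142, -196) + F/(-33800) = -31996/142 + 14/(-33800) = -31996*1/142 + 14*(-1/33800) = -15998/71 - 7/16900 = -270366697/1199900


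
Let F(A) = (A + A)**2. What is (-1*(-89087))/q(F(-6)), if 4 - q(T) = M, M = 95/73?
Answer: 6503351/197 ≈ 33012.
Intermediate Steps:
F(A) = 4*A**2 (F(A) = (2*A)**2 = 4*A**2)
M = 95/73 (M = 95*(1/73) = 95/73 ≈ 1.3014)
q(T) = 197/73 (q(T) = 4 - 1*95/73 = 4 - 95/73 = 197/73)
(-1*(-89087))/q(F(-6)) = (-1*(-89087))/(197/73) = 89087*(73/197) = 6503351/197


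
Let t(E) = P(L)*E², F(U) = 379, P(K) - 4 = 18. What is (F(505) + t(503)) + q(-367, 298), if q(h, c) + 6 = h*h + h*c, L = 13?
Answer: 5591894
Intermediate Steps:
P(K) = 22 (P(K) = 4 + 18 = 22)
t(E) = 22*E²
q(h, c) = -6 + h² + c*h (q(h, c) = -6 + (h*h + h*c) = -6 + (h² + c*h) = -6 + h² + c*h)
(F(505) + t(503)) + q(-367, 298) = (379 + 22*503²) + (-6 + (-367)² + 298*(-367)) = (379 + 22*253009) + (-6 + 134689 - 109366) = (379 + 5566198) + 25317 = 5566577 + 25317 = 5591894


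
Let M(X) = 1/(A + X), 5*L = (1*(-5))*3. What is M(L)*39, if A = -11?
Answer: -39/14 ≈ -2.7857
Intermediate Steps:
L = -3 (L = ((1*(-5))*3)/5 = (-5*3)/5 = (1/5)*(-15) = -3)
M(X) = 1/(-11 + X)
M(L)*39 = 39/(-11 - 3) = 39/(-14) = -1/14*39 = -39/14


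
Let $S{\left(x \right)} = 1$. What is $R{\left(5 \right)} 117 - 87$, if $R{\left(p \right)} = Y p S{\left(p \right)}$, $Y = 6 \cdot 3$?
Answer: $10443$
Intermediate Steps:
$Y = 18$
$R{\left(p \right)} = 18 p$ ($R{\left(p \right)} = 18 p 1 = 18 p$)
$R{\left(5 \right)} 117 - 87 = 18 \cdot 5 \cdot 117 - 87 = 90 \cdot 117 - 87 = 10530 - 87 = 10443$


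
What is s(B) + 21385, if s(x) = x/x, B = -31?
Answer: 21386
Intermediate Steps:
s(x) = 1
s(B) + 21385 = 1 + 21385 = 21386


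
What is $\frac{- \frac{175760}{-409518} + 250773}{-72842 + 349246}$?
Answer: $\frac{51348116587}{56596206636} \approx 0.90727$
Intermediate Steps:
$\frac{- \frac{175760}{-409518} + 250773}{-72842 + 349246} = \frac{\left(-175760\right) \left(- \frac{1}{409518}\right) + 250773}{276404} = \left(\frac{87880}{204759} + 250773\right) \frac{1}{276404} = \frac{51348116587}{204759} \cdot \frac{1}{276404} = \frac{51348116587}{56596206636}$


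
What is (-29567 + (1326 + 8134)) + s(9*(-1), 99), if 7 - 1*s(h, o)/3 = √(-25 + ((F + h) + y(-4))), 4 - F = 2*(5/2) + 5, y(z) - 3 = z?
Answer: -20086 - 3*I*√41 ≈ -20086.0 - 19.209*I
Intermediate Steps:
y(z) = 3 + z
F = -6 (F = 4 - (2*(5/2) + 5) = 4 - (5 + 5) = 4 - 1*10 = 4 - 10 = -6)
s(h, o) = 21 - 3*√(-32 + h) (s(h, o) = 21 - 3*√(-25 + ((-6 + h) + (3 - 4))) = 21 - 3*√(-25 + ((-6 + h) - 1)) = 21 - 3*√(-25 + (-7 + h)) = 21 - 3*√(-32 + h))
(-29567 + (1326 + 8134)) + s(9*(-1), 99) = (-29567 + (1326 + 8134)) + (21 - 3*√(-32 + 9*(-1))) = (-29567 + 9460) + (21 - 3*√(-32 - 9)) = -20107 + (21 - 3*I*√41) = -20086 - 3*I*√41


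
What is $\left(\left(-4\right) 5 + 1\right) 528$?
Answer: $-10032$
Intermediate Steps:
$\left(\left(-4\right) 5 + 1\right) 528 = \left(-20 + 1\right) 528 = \left(-19\right) 528 = -10032$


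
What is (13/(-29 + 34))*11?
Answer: 143/5 ≈ 28.600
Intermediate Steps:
(13/(-29 + 34))*11 = (13/5)*11 = 143/5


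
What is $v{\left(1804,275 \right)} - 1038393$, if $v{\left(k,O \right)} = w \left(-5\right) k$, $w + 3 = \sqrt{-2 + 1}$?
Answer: $-1011333 - 9020 i \approx -1.0113 \cdot 10^{6} - 9020.0 i$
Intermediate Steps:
$w = -3 + i$ ($w = -3 + \sqrt{-2 + 1} = -3 + \sqrt{-1} = -3 + i \approx -3.0 + 1.0 i$)
$v{\left(k,O \right)} = k \left(15 - 5 i\right)$ ($v{\left(k,O \right)} = \left(-3 + i\right) \left(-5\right) k = \left(15 - 5 i\right) k = k \left(15 - 5 i\right)$)
$v{\left(1804,275 \right)} - 1038393 = 5 \cdot 1804 \left(3 - i\right) - 1038393 = \left(27060 - 9020 i\right) - 1038393 = -1011333 - 9020 i$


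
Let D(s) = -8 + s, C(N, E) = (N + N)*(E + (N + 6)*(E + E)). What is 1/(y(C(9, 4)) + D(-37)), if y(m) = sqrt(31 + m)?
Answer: 45/238 + sqrt(2263)/238 ≈ 0.38895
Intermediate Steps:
C(N, E) = 2*N*(E + 2*E*(6 + N)) (C(N, E) = (2*N)*(E + (6 + N)*(2*E)) = (2*N)*(E + 2*E*(6 + N)) = 2*N*(E + 2*E*(6 + N)))
1/(y(C(9, 4)) + D(-37)) = 1/(sqrt(31 + 2*4*9*(13 + 2*9)) + (-8 - 37)) = 1/(sqrt(31 + 2*4*9*(13 + 18)) - 45) = 1/(sqrt(31 + 2*4*9*31) - 45) = 1/(sqrt(31 + 2232) - 45) = 1/(sqrt(2263) - 45) = 1/(-45 + sqrt(2263))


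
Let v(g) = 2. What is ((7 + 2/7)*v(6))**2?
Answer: 10404/49 ≈ 212.33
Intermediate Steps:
((7 + 2/7)*v(6))**2 = ((7 + 2/7)*2)**2 = ((51/7)*2)**2 = (102/7)**2 = 10404/49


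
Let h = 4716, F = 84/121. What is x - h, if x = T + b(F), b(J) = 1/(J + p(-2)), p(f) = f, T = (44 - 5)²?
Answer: -504931/158 ≈ -3195.8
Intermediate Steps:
T = 1521 (T = 39² = 1521)
F = 84/121 (F = 84*(1/121) = 84/121 ≈ 0.69421)
b(J) = 1/(-2 + J) (b(J) = 1/(J - 2) = 1/(-2 + J))
x = 240197/158 (x = 1521 + 1/(-2 + 84/121) = 1521 + 1/(-158/121) = 1521 - 121/158 = 240197/158 ≈ 1520.2)
x - h = 240197/158 - 1*4716 = 240197/158 - 4716 = -504931/158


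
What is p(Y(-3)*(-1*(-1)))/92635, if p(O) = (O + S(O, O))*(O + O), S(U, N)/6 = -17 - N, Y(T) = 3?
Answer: -702/92635 ≈ -0.0075781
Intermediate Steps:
S(U, N) = -102 - 6*N (S(U, N) = 6*(-17 - N) = -102 - 6*N)
p(O) = 2*O*(-102 - 5*O) (p(O) = (O + (-102 - 6*O))*(O + O) = (-102 - 5*O)*(2*O) = 2*O*(-102 - 5*O))
p(Y(-3)*(-1*(-1)))/92635 = -2*3*(-1*(-1))*(102 + 5*(3*(-1*(-1))))/92635 = -2*3*1*(102 + 5*(3*1))*(1/92635) = -2*3*(102 + 5*3)*(1/92635) = -2*3*(102 + 15)*(1/92635) = -2*3*117*(1/92635) = -702*1/92635 = -702/92635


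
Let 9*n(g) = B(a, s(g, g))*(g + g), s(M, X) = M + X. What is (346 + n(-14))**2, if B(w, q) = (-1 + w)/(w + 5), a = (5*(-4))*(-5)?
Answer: 26481316/225 ≈ 1.1769e+5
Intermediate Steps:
a = 100 (a = -20*(-5) = 100)
B(w, q) = (-1 + w)/(5 + w)
n(g) = 22*g/105 (n(g) = (((-1 + 100)/(5 + 100))*(g + g))/9 = ((99/105)*(2*g))/9 = (((1/105)*99)*(2*g))/9 = (33*(2*g)/35)/9 = (66*g/35)/9 = 22*g/105)
(346 + n(-14))**2 = (346 + (22/105)*(-14))**2 = (346 - 44/15)**2 = (5146/15)**2 = 26481316/225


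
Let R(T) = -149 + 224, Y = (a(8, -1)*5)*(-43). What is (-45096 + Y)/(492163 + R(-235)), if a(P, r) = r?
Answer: -44881/492238 ≈ -0.091177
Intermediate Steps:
Y = 215 (Y = -1*5*(-43) = -5*(-43) = 215)
R(T) = 75
(-45096 + Y)/(492163 + R(-235)) = (-45096 + 215)/(492163 + 75) = -44881/492238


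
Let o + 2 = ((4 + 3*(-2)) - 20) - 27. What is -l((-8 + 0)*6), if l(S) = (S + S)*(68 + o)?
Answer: 1632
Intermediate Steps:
o = -51 (o = -2 + (((4 + 3*(-2)) - 20) - 27) = -2 + (((4 - 6) - 20) - 27) = -2 + ((-2 - 20) - 27) = -2 + (-22 - 27) = -2 - 49 = -51)
l(S) = 34*S (l(S) = (S + S)*(68 - 51) = (2*S)*17 = 34*S)
-l((-8 + 0)*6) = -34*(-8 + 0)*6 = -34*(-8*6) = -34*(-48) = -1*(-1632) = 1632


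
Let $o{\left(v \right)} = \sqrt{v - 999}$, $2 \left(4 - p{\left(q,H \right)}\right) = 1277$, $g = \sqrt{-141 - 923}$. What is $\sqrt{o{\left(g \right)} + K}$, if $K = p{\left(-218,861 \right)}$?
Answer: $\frac{\sqrt{-2538 + 4 \sqrt{-999 + 2 i \sqrt{266}}}}{2} \approx 0.62753 + 25.187 i$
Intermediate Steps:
$g = 2 i \sqrt{266}$ ($g = \sqrt{-1064} = 2 i \sqrt{266} \approx 32.619 i$)
$p{\left(q,H \right)} = - \frac{1269}{2}$ ($p{\left(q,H \right)} = 4 - \frac{1277}{2} = - \frac{1269}{2}$)
$K = - \frac{1269}{2} \approx -634.5$
$o{\left(v \right)} = \sqrt{-999 + v}$
$\sqrt{o{\left(g \right)} + K} = \sqrt{\sqrt{-999 + 2 i \sqrt{266}} - \frac{1269}{2}} = \sqrt{- \frac{1269}{2} + \sqrt{-999 + 2 i \sqrt{266}}}$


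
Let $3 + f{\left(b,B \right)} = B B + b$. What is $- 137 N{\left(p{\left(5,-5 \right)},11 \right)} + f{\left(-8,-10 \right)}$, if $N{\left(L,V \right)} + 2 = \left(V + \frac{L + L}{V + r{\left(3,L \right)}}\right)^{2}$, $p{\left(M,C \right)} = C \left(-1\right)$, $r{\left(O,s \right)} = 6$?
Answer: $- \frac{5211926}{289} \approx -18034.0$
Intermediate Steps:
$f{\left(b,B \right)} = -3 + b + B^{2}$ ($f{\left(b,B \right)} = -3 + \left(B B + b\right) = -3 + \left(B^{2} + b\right) = -3 + \left(b + B^{2}\right) = -3 + b + B^{2}$)
$p{\left(M,C \right)} = - C$
$N{\left(L,V \right)} = -2 + \left(V + \frac{2 L}{6 + V}\right)^{2}$ ($N{\left(L,V \right)} = -2 + \left(V + \frac{L + L}{V + 6}\right)^{2} = -2 + \left(V + \frac{2 L}{6 + V}\right)^{2}$)
$- 137 N{\left(p{\left(5,-5 \right)},11 \right)} + f{\left(-8,-10 \right)} = - 137 \left(-2 + \frac{\left(11^{2} + 2 \left(\left(-1\right) \left(-5\right)\right) + 6 \cdot 11\right)^{2}}{\left(6 + 11\right)^{2}}\right) - \left(11 - 100\right) = - 137 \left(-2 + \frac{\left(121 + 2 \cdot 5 + 66\right)^{2}}{289}\right) - -89 = - 137 \left(-2 + \frac{\left(121 + 10 + 66\right)^{2}}{289}\right) + 89 = - 137 \left(-2 + \frac{197^{2}}{289}\right) + 89 = - 137 \left(-2 + \frac{1}{289} \cdot 38809\right) + 89 = - 137 \left(-2 + \frac{38809}{289}\right) + 89 = \left(-137\right) \frac{38231}{289} + 89 = - \frac{5237647}{289} + 89 = - \frac{5211926}{289}$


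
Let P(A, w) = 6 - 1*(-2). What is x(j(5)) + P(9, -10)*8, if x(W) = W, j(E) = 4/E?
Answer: 324/5 ≈ 64.800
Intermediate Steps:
P(A, w) = 8 (P(A, w) = 6 + 2 = 8)
x(j(5)) + P(9, -10)*8 = 4/5 + 8*8 = 4*(1/5) + 64 = 4/5 + 64 = 324/5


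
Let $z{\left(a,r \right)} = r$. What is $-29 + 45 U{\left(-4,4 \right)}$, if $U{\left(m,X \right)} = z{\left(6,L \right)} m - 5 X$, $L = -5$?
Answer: $-29$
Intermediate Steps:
$U{\left(m,X \right)} = - 5 X - 5 m$ ($U{\left(m,X \right)} = - 5 m - 5 X = - 5 X - 5 m$)
$-29 + 45 U{\left(-4,4 \right)} = -29 + 45 \left(\left(-5\right) 4 - -20\right) = -29 + 45 \left(-20 + 20\right) = -29 + 45 \cdot 0 = -29 + 0 = -29$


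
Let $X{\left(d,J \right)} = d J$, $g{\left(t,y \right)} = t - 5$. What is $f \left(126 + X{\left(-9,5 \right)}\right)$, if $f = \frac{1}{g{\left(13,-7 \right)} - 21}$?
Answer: $- \frac{81}{13} \approx -6.2308$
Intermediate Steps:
$g{\left(t,y \right)} = -5 + t$ ($g{\left(t,y \right)} = t - 5 = -5 + t$)
$X{\left(d,J \right)} = J d$
$f = - \frac{1}{13}$ ($f = \frac{1}{\left(-5 + 13\right) - 21} = \frac{1}{8 - 21} = \frac{1}{-13} = - \frac{1}{13} \approx -0.076923$)
$f \left(126 + X{\left(-9,5 \right)}\right) = - \frac{126 + 5 \left(-9\right)}{13} = - \frac{126 - 45}{13} = \left(- \frac{1}{13}\right) 81 = - \frac{81}{13}$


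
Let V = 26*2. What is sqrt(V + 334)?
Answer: sqrt(386) ≈ 19.647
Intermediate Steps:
V = 52
sqrt(V + 334) = sqrt(52 + 334) = sqrt(386)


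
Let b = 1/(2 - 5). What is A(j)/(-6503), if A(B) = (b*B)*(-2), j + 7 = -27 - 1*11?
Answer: 30/6503 ≈ 0.0046133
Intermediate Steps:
b = -⅓ (b = 1/(-3) = -⅓ ≈ -0.33333)
j = -45 (j = -7 + (-27 - 1*11) = -7 + (-27 - 11) = -7 - 38 = -45)
A(B) = 2*B/3 (A(B) = -B/3*(-2) = 2*B/3)
A(j)/(-6503) = ((⅔)*(-45))/(-6503) = -30*(-1/6503) = 30/6503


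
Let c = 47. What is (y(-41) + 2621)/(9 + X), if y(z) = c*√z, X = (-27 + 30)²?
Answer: 2621/18 + 47*I*√41/18 ≈ 145.61 + 16.719*I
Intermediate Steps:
X = 9 (X = 3² = 9)
y(z) = 47*√z
(y(-41) + 2621)/(9 + X) = (47*√(-41) + 2621)/(9 + 9) = (47*(I*√41) + 2621)/18 = (47*I*√41 + 2621)*(1/18) = (2621 + 47*I*√41)*(1/18) = 2621/18 + 47*I*√41/18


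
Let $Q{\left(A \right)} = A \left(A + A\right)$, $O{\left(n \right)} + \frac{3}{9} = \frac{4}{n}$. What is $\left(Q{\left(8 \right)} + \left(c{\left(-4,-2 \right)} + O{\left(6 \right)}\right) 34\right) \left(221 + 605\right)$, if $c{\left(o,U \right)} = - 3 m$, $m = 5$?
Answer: $- \frac{918512}{3} \approx -3.0617 \cdot 10^{5}$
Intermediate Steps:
$O{\left(n \right)} = - \frac{1}{3} + \frac{4}{n}$
$c{\left(o,U \right)} = -15$ ($c{\left(o,U \right)} = \left(-3\right) 5 = -15$)
$Q{\left(A \right)} = 2 A^{2}$ ($Q{\left(A \right)} = A 2 A = 2 A^{2}$)
$\left(Q{\left(8 \right)} + \left(c{\left(-4,-2 \right)} + O{\left(6 \right)}\right) 34\right) \left(221 + 605\right) = \left(2 \cdot 8^{2} + \left(-15 + \frac{12 - 6}{3 \cdot 6}\right) 34\right) \left(221 + 605\right) = \left(2 \cdot 64 + \left(-15 + \frac{1}{3} \cdot \frac{1}{6} \left(12 - 6\right)\right) 34\right) 826 = \left(128 + \left(-15 + \frac{1}{3} \cdot \frac{1}{6} \cdot 6\right) 34\right) 826 = \left(128 + \left(-15 + \frac{1}{3}\right) 34\right) 826 = \left(128 - \frac{1496}{3}\right) 826 = \left(- \frac{1112}{3}\right) 826 = - \frac{918512}{3}$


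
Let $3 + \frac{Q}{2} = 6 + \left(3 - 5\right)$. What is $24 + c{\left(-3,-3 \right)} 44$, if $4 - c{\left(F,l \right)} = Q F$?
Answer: $464$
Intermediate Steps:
$Q = 2$ ($Q = -6 + 2 \left(6 + \left(3 - 5\right)\right) = -6 + 2 \left(6 - 2\right) = -6 + 2 \cdot 4 = -6 + 8 = 2$)
$c{\left(F,l \right)} = 4 - 2 F$
$24 + c{\left(-3,-3 \right)} 44 = 24 + \left(4 - -6\right) 44 = 24 + \left(4 + 6\right) 44 = 24 + 10 \cdot 44 = 24 + 440 = 464$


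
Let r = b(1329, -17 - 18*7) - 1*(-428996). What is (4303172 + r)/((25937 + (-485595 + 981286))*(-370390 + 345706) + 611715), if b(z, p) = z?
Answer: -4733497/12875253837 ≈ -0.00036764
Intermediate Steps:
r = 430325 (r = 1329 - 1*(-428996) = 1329 + 428996 = 430325)
(4303172 + r)/((25937 + (-485595 + 981286))*(-370390 + 345706) + 611715) = (4303172 + 430325)/((25937 + (-485595 + 981286))*(-370390 + 345706) + 611715) = 4733497/((25937 + 495691)*(-24684) + 611715) = 4733497/(521628*(-24684) + 611715) = 4733497/(-12875865552 + 611715) = 4733497/(-12875253837) = 4733497*(-1/12875253837) = -4733497/12875253837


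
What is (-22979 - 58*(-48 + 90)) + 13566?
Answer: -11849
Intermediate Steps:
(-22979 - 58*(-48 + 90)) + 13566 = (-22979 - 58*42) + 13566 = (-22979 - 2436) + 13566 = -25415 + 13566 = -11849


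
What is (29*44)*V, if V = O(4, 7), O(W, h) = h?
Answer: 8932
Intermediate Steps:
V = 7
(29*44)*V = (29*44)*7 = 1276*7 = 8932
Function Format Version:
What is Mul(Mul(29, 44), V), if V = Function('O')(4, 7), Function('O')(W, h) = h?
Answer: 8932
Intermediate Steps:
V = 7
Mul(Mul(29, 44), V) = Mul(Mul(29, 44), 7) = Mul(1276, 7) = 8932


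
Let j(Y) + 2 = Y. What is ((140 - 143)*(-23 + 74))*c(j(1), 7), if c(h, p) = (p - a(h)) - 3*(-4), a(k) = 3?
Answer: -2448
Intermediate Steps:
j(Y) = -2 + Y
c(h, p) = 9 + p (c(h, p) = (p - 1*3) - 3*(-4) = (p - 3) + 12 = (-3 + p) + 12 = 9 + p)
((140 - 143)*(-23 + 74))*c(j(1), 7) = ((140 - 143)*(-23 + 74))*(9 + 7) = -3*51*16 = -153*16 = -2448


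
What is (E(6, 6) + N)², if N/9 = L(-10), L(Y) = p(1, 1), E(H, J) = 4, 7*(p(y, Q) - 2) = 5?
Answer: 39601/49 ≈ 808.18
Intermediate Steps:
p(y, Q) = 19/7 (p(y, Q) = 2 + (⅐)*5 = 2 + 5/7 = 19/7)
L(Y) = 19/7
N = 171/7 (N = 9*(19/7) = 171/7 ≈ 24.429)
(E(6, 6) + N)² = (4 + 171/7)² = (199/7)² = 39601/49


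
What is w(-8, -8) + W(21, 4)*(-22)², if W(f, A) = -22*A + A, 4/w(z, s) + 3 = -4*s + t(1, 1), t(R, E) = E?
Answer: -609838/15 ≈ -40656.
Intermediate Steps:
w(z, s) = 4/(-2 - 4*s) (w(z, s) = 4/(-3 + (-4*s + 1)) = 4/(-3 + (1 - 4*s)) = 4/(-2 - 4*s))
W(f, A) = -21*A
w(-8, -8) + W(21, 4)*(-22)² = -2/(1 + 2*(-8)) - 21*4*(-22)² = -2/(1 - 16) - 84*484 = -2/(-15) - 40656 = -2*(-1/15) - 40656 = 2/15 - 40656 = -609838/15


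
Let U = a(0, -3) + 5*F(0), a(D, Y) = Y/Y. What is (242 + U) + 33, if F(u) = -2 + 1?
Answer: 271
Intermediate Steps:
a(D, Y) = 1
F(u) = -1
U = -4 (U = 1 + 5*(-1) = 1 - 5 = -4)
(242 + U) + 33 = (242 - 4) + 33 = 238 + 33 = 271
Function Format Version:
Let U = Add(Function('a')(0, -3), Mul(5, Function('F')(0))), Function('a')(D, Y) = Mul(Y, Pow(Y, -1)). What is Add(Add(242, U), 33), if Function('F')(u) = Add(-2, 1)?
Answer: 271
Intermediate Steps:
Function('a')(D, Y) = 1
Function('F')(u) = -1
U = -4 (U = Add(1, Mul(5, -1)) = Add(1, -5) = -4)
Add(Add(242, U), 33) = Add(Add(242, -4), 33) = Add(238, 33) = 271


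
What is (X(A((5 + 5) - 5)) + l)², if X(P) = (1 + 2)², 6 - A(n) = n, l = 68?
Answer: 5929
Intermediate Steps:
A(n) = 6 - n
X(P) = 9 (X(P) = 3² = 9)
(X(A((5 + 5) - 5)) + l)² = (9 + 68)² = 77² = 5929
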